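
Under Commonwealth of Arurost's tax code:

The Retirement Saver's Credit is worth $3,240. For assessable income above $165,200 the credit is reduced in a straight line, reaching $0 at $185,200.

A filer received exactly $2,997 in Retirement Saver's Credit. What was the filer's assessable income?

$2,997 is 2,997/3,240 of the full $3,240, so 243/3,240 of the $20,000 range has been used: income = $165,200 + $20,000 × 243/3,240 = $166,700.

$166,700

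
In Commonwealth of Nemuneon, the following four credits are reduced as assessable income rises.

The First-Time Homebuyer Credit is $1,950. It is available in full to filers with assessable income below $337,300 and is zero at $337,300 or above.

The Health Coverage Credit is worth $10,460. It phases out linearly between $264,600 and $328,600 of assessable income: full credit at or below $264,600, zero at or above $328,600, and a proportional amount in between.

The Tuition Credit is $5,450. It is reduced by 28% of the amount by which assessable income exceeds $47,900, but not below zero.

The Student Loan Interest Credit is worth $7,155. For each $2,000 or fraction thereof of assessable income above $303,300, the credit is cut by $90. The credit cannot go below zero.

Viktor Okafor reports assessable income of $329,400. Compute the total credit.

$7,845

First-Time Homebuyer Credit: $329,400 is below the $337,300 cutoff, so the full $1,950 applies.
Health Coverage Credit: $329,400 is at or above $328,600, so the credit is $0.
Tuition Credit: 28% of the $281,500 excess over $47,900 is $78,820 ≥ base, so the credit is $0.
Student Loan Interest Credit: income exceeds $303,300 by $26,100, which is 14 full-or-partial $2,000 increments; reduction = 14 × $90 = $1,260, leaving $5,895.
Total: $1,950 + $0 + $0 + $5,895 = $7,845.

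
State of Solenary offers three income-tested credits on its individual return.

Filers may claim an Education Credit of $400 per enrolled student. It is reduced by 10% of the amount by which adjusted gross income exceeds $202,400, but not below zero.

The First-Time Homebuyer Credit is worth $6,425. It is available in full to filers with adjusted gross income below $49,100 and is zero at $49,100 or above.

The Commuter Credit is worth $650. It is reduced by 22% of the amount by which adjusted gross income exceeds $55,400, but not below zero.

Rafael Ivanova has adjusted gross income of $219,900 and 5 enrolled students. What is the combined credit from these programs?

Education Credit: base = 5 × $400 = $2,000. 10% of the $17,500 excess over $202,400 is $1,750; credit = $2,000 − $1,750 = $250.
First-Time Homebuyer Credit: $219,900 meets or exceeds the $49,100 cutoff, so the credit is $0.
Commuter Credit: 22% of the $164,500 excess over $55,400 is $36,190 ≥ base, so the credit is $0.
Total: $250 + $0 + $0 = $250.

$250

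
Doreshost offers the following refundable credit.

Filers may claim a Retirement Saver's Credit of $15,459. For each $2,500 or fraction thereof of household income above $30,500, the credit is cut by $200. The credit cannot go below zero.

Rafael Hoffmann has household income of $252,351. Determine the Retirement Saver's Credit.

Retirement Saver's Credit: income exceeds $30,500 by $221,851 → 89 increments × $200 = $17,800 ≥ base, so the credit is $0.

$0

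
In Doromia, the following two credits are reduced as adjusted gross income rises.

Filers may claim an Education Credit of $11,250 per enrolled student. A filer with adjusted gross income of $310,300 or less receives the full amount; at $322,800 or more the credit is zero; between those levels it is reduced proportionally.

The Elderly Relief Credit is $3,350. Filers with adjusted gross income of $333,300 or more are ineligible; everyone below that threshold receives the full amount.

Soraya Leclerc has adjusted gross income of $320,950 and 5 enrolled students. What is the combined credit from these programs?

Education Credit: base = 5 × $11,250 = $56,250. $320,950 is $10,650 into a $12,500 phase-out range, leaving 1,850/12,500 of the credit: $56,250 × 1,850/12,500 = $8,325.
Elderly Relief Credit: $320,950 is below the $333,300 cutoff, so the full $3,350 applies.
Total: $8,325 + $3,350 = $11,675.

$11,675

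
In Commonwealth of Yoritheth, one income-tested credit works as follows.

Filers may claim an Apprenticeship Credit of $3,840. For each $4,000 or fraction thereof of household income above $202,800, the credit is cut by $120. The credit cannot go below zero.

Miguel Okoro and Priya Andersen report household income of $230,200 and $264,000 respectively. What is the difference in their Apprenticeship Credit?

$1,080

Miguel ($230,200): Apprenticeship Credit: income exceeds $202,800 by $27,400, which is 7 full-or-partial $4,000 increments; reduction = 7 × $120 = $840, leaving $3,000.
Priya ($264,000): Apprenticeship Credit: income exceeds $202,800 by $61,200, which is 16 full-or-partial $4,000 increments; reduction = 16 × $120 = $1,920, leaving $1,920.
Difference: |$3,000 − $1,920| = $1,080.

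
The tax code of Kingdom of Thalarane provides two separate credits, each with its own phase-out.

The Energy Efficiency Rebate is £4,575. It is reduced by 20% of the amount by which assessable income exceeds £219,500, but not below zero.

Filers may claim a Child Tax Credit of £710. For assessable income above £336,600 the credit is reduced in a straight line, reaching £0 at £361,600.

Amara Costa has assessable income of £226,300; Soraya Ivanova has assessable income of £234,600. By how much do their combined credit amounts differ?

Amara (£226,300): Energy Efficiency Rebate: 20% of the £6,800 excess over £219,500 is £1,360; credit = £4,575 − £1,360 = £3,215. Child Tax Credit: £226,300 is at or below the £336,600 threshold, so the full £710 applies. total £3,215 + £710 = £3,925
Soraya (£234,600): Energy Efficiency Rebate: 20% of the £15,100 excess over £219,500 is £3,020; credit = £4,575 − £3,020 = £1,555. Child Tax Credit: £234,600 is at or below the £336,600 threshold, so the full £710 applies. total £1,555 + £710 = £2,265
Difference: |£3,925 − £2,265| = £1,660.

£1,660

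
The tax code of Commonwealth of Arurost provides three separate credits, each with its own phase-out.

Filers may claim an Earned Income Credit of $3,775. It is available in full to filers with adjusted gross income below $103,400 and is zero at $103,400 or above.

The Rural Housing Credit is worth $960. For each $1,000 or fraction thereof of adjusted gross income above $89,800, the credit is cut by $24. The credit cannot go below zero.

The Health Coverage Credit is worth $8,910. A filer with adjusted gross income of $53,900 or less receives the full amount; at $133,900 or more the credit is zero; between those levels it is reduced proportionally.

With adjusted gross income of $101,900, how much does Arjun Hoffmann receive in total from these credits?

$7,987

Earned Income Credit: $101,900 is below the $103,400 cutoff, so the full $3,775 applies.
Rural Housing Credit: income exceeds $89,800 by $12,100, which is 13 full-or-partial $1,000 increments; reduction = 13 × $24 = $312, leaving $648.
Health Coverage Credit: $101,900 is $48,000 into a $80,000 phase-out range, leaving 32,000/80,000 of the credit: $8,910 × 32,000/80,000 = $3,564.
Total: $3,775 + $648 + $3,564 = $7,987.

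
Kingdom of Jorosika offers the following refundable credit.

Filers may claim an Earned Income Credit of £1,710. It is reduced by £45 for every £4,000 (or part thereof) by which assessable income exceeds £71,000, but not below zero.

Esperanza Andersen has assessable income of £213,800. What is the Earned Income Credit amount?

£90

Earned Income Credit: income exceeds £71,000 by £142,800, which is 36 full-or-partial £4,000 increments; reduction = 36 × £45 = £1,620, leaving £90.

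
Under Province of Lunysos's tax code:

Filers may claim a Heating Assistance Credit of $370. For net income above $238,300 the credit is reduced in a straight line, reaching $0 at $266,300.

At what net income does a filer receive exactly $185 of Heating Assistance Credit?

$185 is 185/370 of the full $370, so 185/370 of the $28,000 range has been used: income = $238,300 + $28,000 × 185/370 = $252,300.

$252,300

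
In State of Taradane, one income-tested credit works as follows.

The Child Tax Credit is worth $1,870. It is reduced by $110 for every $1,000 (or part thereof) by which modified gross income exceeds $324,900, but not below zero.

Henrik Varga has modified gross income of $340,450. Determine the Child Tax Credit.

Child Tax Credit: income exceeds $324,900 by $15,550, which is 16 full-or-partial $1,000 increments; reduction = 16 × $110 = $1,760, leaving $110.

$110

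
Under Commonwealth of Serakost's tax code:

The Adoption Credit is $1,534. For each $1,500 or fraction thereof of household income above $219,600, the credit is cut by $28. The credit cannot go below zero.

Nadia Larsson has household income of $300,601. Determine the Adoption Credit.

Adoption Credit: income exceeds $219,600 by $81,001 → 55 increments × $28 = $1,540 ≥ base, so the credit is $0.

$0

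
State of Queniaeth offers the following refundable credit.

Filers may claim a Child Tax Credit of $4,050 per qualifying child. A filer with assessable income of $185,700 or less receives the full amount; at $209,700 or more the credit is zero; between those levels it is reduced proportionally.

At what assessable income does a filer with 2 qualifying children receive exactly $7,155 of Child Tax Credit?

$188,500

Full credit = 2 × $4,050 = $8,100.
$7,155 is 7,155/8,100 of the full $8,100, so 945/8,100 of the $24,000 range has been used: income = $185,700 + $24,000 × 945/8,100 = $188,500.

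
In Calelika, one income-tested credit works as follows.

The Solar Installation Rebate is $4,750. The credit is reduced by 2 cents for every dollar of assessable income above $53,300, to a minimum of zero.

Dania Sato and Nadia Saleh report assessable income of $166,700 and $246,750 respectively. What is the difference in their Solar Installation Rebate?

Dania ($166,700): Solar Installation Rebate: 2% of the $113,400 excess over $53,300 is $2,268; credit = $4,750 − $2,268 = $2,482.
Nadia ($246,750): Solar Installation Rebate: 2% of the $193,450 excess over $53,300 is $3,869; credit = $4,750 − $3,869 = $881.
Difference: |$2,482 − $881| = $1,601.

$1,601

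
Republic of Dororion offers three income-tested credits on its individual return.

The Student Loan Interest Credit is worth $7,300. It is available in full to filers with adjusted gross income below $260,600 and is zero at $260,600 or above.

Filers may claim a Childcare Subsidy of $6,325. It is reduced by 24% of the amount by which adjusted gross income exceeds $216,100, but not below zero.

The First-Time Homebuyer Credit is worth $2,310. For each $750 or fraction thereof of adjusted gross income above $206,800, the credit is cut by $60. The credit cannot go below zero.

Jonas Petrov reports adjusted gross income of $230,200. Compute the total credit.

$10,631

Student Loan Interest Credit: $230,200 is below the $260,600 cutoff, so the full $7,300 applies.
Childcare Subsidy: 24% of the $14,100 excess over $216,100 is $3,384; credit = $6,325 − $3,384 = $2,941.
First-Time Homebuyer Credit: income exceeds $206,800 by $23,400, which is 32 full-or-partial $750 increments; reduction = 32 × $60 = $1,920, leaving $390.
Total: $7,300 + $2,941 + $390 = $10,631.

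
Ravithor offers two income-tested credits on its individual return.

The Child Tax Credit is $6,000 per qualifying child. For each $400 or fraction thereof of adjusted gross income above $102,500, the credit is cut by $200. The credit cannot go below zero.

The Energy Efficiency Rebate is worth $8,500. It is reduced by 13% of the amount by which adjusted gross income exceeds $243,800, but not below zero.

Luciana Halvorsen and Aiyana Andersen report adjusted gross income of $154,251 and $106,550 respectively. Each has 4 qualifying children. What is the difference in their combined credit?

$21,800

Luciana ($154,251): Child Tax Credit: base = 4 × $6,000 = $24,000. income exceeds $102,500 by $51,751 → 130 increments × $200 = $26,000 ≥ base, so the credit is $0. Energy Efficiency Rebate: $154,251 is at or below the $243,800 threshold, so the full $8,500 applies. total $0 + $8,500 = $8,500
Aiyana ($106,550): Child Tax Credit: base = 4 × $6,000 = $24,000. income exceeds $102,500 by $4,050, which is 11 full-or-partial $400 increments; reduction = 11 × $200 = $2,200, leaving $21,800. Energy Efficiency Rebate: $106,550 is at or below the $243,800 threshold, so the full $8,500 applies. total $21,800 + $8,500 = $30,300
Difference: |$8,500 − $30,300| = $21,800.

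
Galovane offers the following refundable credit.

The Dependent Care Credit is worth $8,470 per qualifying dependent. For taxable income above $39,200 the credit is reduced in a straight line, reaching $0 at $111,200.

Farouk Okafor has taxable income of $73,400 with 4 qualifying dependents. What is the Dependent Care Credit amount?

$17,787

Dependent Care Credit: base = 4 × $8,470 = $33,880. $73,400 is $34,200 into a $72,000 phase-out range, leaving 37,800/72,000 of the credit: $33,880 × 37,800/72,000 = $17,787.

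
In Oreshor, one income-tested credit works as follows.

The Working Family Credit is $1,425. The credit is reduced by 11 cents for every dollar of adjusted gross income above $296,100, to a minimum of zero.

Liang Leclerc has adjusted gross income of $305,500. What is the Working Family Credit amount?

$391

Working Family Credit: 11% of the $9,400 excess over $296,100 is $1,034; credit = $1,425 − $1,034 = $391.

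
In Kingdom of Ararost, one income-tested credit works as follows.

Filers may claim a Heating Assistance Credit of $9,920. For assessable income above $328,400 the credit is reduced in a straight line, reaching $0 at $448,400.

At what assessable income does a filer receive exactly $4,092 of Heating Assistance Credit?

$398,900

$4,092 is 4,092/9,920 of the full $9,920, so 5,828/9,920 of the $120,000 range has been used: income = $328,400 + $120,000 × 5,828/9,920 = $398,900.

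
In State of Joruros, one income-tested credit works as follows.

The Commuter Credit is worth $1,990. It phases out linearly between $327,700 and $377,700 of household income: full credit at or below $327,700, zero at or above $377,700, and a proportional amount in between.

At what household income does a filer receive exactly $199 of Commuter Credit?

$199 is 199/1,990 of the full $1,990, so 1,791/1,990 of the $50,000 range has been used: income = $327,700 + $50,000 × 1,791/1,990 = $372,700.

$372,700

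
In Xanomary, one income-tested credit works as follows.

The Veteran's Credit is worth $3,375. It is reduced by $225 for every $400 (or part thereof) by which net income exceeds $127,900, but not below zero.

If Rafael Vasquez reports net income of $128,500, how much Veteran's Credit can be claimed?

$2,925

Veteran's Credit: income exceeds $127,900 by $600, which is 2 full-or-partial $400 increments; reduction = 2 × $225 = $450, leaving $2,925.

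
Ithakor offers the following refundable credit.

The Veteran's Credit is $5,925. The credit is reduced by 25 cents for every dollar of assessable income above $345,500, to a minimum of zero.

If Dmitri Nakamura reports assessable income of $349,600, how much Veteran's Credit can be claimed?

$4,900

Veteran's Credit: 25% of the $4,100 excess over $345,500 is $1,025; credit = $5,925 − $1,025 = $4,900.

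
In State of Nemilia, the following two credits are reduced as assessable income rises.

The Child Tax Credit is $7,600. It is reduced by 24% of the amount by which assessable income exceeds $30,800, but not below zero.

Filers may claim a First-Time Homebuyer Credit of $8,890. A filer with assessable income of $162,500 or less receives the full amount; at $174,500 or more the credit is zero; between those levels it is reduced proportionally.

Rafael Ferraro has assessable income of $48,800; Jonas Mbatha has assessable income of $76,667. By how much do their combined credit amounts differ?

$3,280

Rafael ($48,800): Child Tax Credit: 24% of the $18,000 excess over $30,800 is $4,320; credit = $7,600 − $4,320 = $3,280. First-Time Homebuyer Credit: $48,800 is at or below the $162,500 threshold, so the full $8,890 applies. total $3,280 + $8,890 = $12,170
Jonas ($76,667): Child Tax Credit: 24% of the $45,867 excess over $30,800 is $11,008.08 ≥ base, so the credit is $0. First-Time Homebuyer Credit: $76,667 is at or below the $162,500 threshold, so the full $8,890 applies. total $0 + $8,890 = $8,890
Difference: |$12,170 − $8,890| = $3,280.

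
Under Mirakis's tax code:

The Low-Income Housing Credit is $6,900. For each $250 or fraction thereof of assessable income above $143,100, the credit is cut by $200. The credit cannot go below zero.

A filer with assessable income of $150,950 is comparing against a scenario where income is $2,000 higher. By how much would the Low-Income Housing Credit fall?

At $150,950 — income exceeds $143,100 by $7,850, which is 32 full-or-partial $250 increments; reduction = 32 × $200 = $6,400, leaving $500.
At $152,950 — income exceeds $143,100 by $9,850 → 40 increments × $200 = $8,000 ≥ base, so the credit is $0.
Lost: $500 − $0 = $500.

$500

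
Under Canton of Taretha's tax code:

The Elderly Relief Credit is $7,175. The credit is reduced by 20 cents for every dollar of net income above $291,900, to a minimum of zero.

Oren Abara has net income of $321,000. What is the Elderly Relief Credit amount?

Elderly Relief Credit: 20% of the $29,100 excess over $291,900 is $5,820; credit = $7,175 − $5,820 = $1,355.

$1,355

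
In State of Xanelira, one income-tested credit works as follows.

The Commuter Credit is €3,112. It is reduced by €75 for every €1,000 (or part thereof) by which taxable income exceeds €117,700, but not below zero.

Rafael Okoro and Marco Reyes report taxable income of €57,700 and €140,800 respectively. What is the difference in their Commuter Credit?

Rafael (€57,700): Commuter Credit: €57,700 is at or below the €117,700 threshold, so the full €3,112 applies.
Marco (€140,800): Commuter Credit: income exceeds €117,700 by €23,100, which is 24 full-or-partial €1,000 increments; reduction = 24 × €75 = €1,800, leaving €1,312.
Difference: |€3,112 − €1,312| = €1,800.

€1,800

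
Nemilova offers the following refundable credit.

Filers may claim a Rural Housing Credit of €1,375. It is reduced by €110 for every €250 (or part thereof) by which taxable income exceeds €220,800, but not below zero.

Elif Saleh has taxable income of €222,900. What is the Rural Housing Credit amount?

Rural Housing Credit: income exceeds €220,800 by €2,100, which is 9 full-or-partial €250 increments; reduction = 9 × €110 = €990, leaving €385.

€385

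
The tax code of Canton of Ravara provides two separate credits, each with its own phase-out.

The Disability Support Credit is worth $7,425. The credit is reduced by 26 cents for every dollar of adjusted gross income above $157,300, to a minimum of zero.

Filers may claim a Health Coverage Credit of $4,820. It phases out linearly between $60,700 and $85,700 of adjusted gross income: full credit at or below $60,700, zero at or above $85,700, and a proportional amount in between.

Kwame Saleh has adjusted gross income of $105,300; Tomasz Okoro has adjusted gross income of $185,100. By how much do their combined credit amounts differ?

$7,228

Kwame ($105,300): Disability Support Credit: $105,300 is at or below the $157,300 threshold, so the full $7,425 applies. Health Coverage Credit: $105,300 is at or above $85,700, so the credit is $0. total $7,425 + $0 = $7,425
Tomasz ($185,100): Disability Support Credit: 26% of the $27,800 excess over $157,300 is $7,228; credit = $7,425 − $7,228 = $197. Health Coverage Credit: $185,100 is at or above $85,700, so the credit is $0. total $197 + $0 = $197
Difference: |$7,425 − $197| = $7,228.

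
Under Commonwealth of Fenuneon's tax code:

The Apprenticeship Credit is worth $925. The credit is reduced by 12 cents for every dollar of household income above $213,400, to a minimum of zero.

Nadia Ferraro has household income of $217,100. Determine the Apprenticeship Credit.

Apprenticeship Credit: 12% of the $3,700 excess over $213,400 is $444; credit = $925 − $444 = $481.

$481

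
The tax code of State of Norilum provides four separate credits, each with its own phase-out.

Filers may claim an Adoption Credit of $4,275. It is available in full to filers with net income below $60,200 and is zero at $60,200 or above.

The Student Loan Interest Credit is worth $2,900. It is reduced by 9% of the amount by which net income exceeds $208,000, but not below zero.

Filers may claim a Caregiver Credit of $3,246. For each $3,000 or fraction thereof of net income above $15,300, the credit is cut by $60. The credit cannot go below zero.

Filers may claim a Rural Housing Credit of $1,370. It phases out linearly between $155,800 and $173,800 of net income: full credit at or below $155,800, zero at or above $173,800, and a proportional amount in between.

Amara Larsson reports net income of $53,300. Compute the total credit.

$11,011

Adoption Credit: $53,300 is below the $60,200 cutoff, so the full $4,275 applies.
Student Loan Interest Credit: $53,300 is at or below the $208,000 threshold, so the full $2,900 applies.
Caregiver Credit: income exceeds $15,300 by $38,000, which is 13 full-or-partial $3,000 increments; reduction = 13 × $60 = $780, leaving $2,466.
Rural Housing Credit: $53,300 is at or below the $155,800 threshold, so the full $1,370 applies.
Total: $4,275 + $2,900 + $2,466 + $1,370 = $11,011.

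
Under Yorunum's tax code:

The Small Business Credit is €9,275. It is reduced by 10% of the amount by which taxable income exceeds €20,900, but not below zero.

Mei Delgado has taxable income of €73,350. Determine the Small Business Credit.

€4,030

Small Business Credit: 10% of the €52,450 excess over €20,900 is €5,245; credit = €9,275 − €5,245 = €4,030.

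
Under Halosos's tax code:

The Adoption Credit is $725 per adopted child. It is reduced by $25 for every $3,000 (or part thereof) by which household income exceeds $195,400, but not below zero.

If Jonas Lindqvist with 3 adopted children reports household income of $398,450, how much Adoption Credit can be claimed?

Adoption Credit: base = 3 × $725 = $2,175. income exceeds $195,400 by $203,050, which is 68 full-or-partial $3,000 increments; reduction = 68 × $25 = $1,700, leaving $475.

$475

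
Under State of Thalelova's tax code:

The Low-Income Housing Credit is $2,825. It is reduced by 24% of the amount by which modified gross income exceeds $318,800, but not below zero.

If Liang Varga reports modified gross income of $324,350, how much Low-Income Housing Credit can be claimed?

$1,493

Low-Income Housing Credit: 24% of the $5,550 excess over $318,800 is $1,332; credit = $2,825 − $1,332 = $1,493.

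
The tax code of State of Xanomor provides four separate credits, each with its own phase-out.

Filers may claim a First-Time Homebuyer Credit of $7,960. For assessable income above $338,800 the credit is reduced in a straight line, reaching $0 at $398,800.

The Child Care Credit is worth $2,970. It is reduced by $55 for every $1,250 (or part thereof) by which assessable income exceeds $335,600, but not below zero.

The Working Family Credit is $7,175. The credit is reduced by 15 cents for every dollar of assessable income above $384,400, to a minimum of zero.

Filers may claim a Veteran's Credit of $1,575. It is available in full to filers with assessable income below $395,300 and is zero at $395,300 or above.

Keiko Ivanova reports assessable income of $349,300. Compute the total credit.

First-Time Homebuyer Credit: $349,300 is $10,500 into a $60,000 phase-out range, leaving 49,500/60,000 of the credit: $7,960 × 49,500/60,000 = $6,567.
Child Care Credit: income exceeds $335,600 by $13,700, which is 11 full-or-partial $1,250 increments; reduction = 11 × $55 = $605, leaving $2,365.
Working Family Credit: $349,300 is at or below the $384,400 threshold, so the full $7,175 applies.
Veteran's Credit: $349,300 is below the $395,300 cutoff, so the full $1,575 applies.
Total: $6,567 + $2,365 + $7,175 + $1,575 = $17,682.

$17,682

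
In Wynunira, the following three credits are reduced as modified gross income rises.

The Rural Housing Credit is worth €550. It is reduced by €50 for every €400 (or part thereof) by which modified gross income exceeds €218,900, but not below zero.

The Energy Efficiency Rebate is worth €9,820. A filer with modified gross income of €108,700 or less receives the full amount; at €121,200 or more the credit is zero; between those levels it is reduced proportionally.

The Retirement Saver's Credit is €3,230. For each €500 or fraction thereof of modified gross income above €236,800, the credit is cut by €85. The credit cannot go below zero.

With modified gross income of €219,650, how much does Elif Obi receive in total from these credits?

Rural Housing Credit: income exceeds €218,900 by €750, which is 2 full-or-partial €400 increments; reduction = 2 × €50 = €100, leaving €450.
Energy Efficiency Rebate: €219,650 is at or above €121,200, so the credit is €0.
Retirement Saver's Credit: €219,650 is at or below the €236,800 threshold, so the full €3,230 applies.
Total: €450 + €0 + €3,230 = €3,680.

€3,680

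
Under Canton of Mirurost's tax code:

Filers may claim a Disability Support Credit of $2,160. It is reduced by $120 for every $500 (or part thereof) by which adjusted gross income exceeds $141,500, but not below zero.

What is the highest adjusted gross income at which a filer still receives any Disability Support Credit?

$150,000

After 17 increments the reduction is 17 × $120 = $2,040, leaving $120; one more increment wipes it out. Increment 17 ends at excess 17 × $500 = $8,500, so the highest qualifying income is $141,500 + $8,500 = $150,000.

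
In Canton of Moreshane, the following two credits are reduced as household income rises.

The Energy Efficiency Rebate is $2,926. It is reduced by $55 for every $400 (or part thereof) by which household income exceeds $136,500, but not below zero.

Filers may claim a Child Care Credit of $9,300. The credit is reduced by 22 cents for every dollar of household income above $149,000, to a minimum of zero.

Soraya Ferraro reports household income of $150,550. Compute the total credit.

$9,905

Energy Efficiency Rebate: income exceeds $136,500 by $14,050, which is 36 full-or-partial $400 increments; reduction = 36 × $55 = $1,980, leaving $946.
Child Care Credit: 22% of the $1,550 excess over $149,000 is $341; credit = $9,300 − $341 = $8,959.
Total: $946 + $8,959 = $9,905.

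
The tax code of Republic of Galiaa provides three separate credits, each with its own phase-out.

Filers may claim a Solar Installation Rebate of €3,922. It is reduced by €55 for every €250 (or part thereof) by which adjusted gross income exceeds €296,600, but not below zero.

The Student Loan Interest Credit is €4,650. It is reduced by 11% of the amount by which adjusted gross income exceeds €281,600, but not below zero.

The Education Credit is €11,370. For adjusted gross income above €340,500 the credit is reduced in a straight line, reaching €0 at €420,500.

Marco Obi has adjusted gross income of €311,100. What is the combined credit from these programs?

Solar Installation Rebate: income exceeds €296,600 by €14,500, which is 58 full-or-partial €250 increments; reduction = 58 × €55 = €3,190, leaving €732.
Student Loan Interest Credit: 11% of the €29,500 excess over €281,600 is €3,245; credit = €4,650 − €3,245 = €1,405.
Education Credit: €311,100 is at or below the €340,500 threshold, so the full €11,370 applies.
Total: €732 + €1,405 + €11,370 = €13,507.

€13,507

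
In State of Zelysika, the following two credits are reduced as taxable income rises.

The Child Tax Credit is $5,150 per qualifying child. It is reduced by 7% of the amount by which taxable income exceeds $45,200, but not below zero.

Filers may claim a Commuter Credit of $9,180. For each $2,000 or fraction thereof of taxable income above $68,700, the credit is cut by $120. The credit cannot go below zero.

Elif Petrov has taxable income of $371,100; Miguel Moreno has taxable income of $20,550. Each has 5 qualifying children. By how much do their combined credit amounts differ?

$31,993

Elif ($371,100): Child Tax Credit: base = 5 × $5,150 = $25,750. 7% of the $325,900 excess over $45,200 is $22,813; credit = $25,750 − $22,813 = $2,937. Commuter Credit: income exceeds $68,700 by $302,400 → 152 increments × $120 = $18,240 ≥ base, so the credit is $0. total $2,937 + $0 = $2,937
Miguel ($20,550): Child Tax Credit: base = 5 × $5,150 = $25,750. $20,550 is at or below the $45,200 threshold, so the full $25,750 applies. Commuter Credit: $20,550 is at or below the $68,700 threshold, so the full $9,180 applies. total $25,750 + $9,180 = $34,930
Difference: |$2,937 − $34,930| = $31,993.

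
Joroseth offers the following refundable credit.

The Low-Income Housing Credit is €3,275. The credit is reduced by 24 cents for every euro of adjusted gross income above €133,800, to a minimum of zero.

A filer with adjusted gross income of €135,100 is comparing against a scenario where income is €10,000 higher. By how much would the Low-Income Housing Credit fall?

At €135,100 — 24% of the €1,300 excess over €133,800 is €312; credit = €3,275 − €312 = €2,963.
At €145,100 — 24% of the €11,300 excess over €133,800 is €2,712; credit = €3,275 − €2,712 = €563.
Lost: €2,963 − €563 = €2,400.

€2,400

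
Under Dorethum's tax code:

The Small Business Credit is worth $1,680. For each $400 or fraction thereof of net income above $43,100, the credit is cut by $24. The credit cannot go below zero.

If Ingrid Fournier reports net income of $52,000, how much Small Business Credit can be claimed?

Small Business Credit: income exceeds $43,100 by $8,900, which is 23 full-or-partial $400 increments; reduction = 23 × $24 = $552, leaving $1,128.

$1,128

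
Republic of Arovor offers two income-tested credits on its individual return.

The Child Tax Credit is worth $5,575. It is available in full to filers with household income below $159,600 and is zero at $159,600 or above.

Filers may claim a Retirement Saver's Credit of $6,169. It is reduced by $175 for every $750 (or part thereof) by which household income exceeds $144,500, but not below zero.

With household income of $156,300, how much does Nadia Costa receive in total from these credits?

$8,944

Child Tax Credit: $156,300 is below the $159,600 cutoff, so the full $5,575 applies.
Retirement Saver's Credit: income exceeds $144,500 by $11,800, which is 16 full-or-partial $750 increments; reduction = 16 × $175 = $2,800, leaving $3,369.
Total: $5,575 + $3,369 = $8,944.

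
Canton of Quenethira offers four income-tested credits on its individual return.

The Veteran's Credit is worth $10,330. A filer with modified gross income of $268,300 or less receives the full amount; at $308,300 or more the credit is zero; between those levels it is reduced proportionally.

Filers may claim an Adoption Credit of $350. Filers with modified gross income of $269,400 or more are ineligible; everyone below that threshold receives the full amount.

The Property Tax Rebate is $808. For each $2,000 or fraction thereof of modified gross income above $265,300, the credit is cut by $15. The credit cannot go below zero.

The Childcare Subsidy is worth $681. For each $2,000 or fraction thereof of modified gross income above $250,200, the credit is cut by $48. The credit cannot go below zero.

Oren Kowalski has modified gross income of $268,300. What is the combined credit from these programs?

Veteran's Credit: $268,300 is at or below the $268,300 threshold, so the full $10,330 applies.
Adoption Credit: $268,300 is below the $269,400 cutoff, so the full $350 applies.
Property Tax Rebate: income exceeds $265,300 by $3,000, which is 2 full-or-partial $2,000 increments; reduction = 2 × $15 = $30, leaving $778.
Childcare Subsidy: income exceeds $250,200 by $18,100, which is 10 full-or-partial $2,000 increments; reduction = 10 × $48 = $480, leaving $201.
Total: $10,330 + $350 + $778 + $201 = $11,659.

$11,659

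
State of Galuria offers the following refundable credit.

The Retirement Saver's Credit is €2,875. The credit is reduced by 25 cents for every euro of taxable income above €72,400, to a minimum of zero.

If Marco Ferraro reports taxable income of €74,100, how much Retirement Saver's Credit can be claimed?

Retirement Saver's Credit: 25% of the €1,700 excess over €72,400 is €425; credit = €2,875 − €425 = €2,450.

€2,450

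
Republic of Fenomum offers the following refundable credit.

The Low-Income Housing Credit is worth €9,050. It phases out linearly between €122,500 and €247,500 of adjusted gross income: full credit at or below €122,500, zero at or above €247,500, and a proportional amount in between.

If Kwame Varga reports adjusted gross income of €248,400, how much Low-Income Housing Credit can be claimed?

Low-Income Housing Credit: €248,400 is at or above €247,500, so the credit is €0.

€0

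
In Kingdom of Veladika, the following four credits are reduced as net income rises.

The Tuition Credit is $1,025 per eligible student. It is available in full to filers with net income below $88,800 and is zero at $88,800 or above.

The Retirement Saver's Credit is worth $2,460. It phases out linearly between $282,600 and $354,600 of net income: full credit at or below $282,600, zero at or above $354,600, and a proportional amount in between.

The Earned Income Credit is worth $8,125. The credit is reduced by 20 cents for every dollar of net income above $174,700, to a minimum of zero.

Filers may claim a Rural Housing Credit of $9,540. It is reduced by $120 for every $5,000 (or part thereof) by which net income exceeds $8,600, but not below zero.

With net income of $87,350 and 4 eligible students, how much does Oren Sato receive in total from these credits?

$22,305

Tuition Credit: base = 4 × $1,025 = $4,100. $87,350 is below the $88,800 cutoff, so the full $4,100 applies.
Retirement Saver's Credit: $87,350 is at or below the $282,600 threshold, so the full $2,460 applies.
Earned Income Credit: $87,350 is at or below the $174,700 threshold, so the full $8,125 applies.
Rural Housing Credit: income exceeds $8,600 by $78,750, which is 16 full-or-partial $5,000 increments; reduction = 16 × $120 = $1,920, leaving $7,620.
Total: $4,100 + $2,460 + $8,125 + $7,620 = $22,305.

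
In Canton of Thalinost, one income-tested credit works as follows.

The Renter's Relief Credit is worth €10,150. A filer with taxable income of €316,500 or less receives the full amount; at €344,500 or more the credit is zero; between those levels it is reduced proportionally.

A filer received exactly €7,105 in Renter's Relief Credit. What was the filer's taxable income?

€324,900

€7,105 is 7,105/10,150 of the full €10,150, so 3,045/10,150 of the €28,000 range has been used: income = €316,500 + €28,000 × 3,045/10,150 = €324,900.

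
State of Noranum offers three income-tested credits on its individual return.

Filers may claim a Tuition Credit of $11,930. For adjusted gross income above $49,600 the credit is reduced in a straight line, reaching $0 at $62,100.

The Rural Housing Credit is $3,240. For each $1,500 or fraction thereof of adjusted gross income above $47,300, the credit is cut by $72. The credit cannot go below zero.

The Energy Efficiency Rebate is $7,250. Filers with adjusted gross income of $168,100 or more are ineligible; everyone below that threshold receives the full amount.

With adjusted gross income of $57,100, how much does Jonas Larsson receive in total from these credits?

$14,758

Tuition Credit: $57,100 is $7,500 into a $12,500 phase-out range, leaving 5,000/12,500 of the credit: $11,930 × 5,000/12,500 = $4,772.
Rural Housing Credit: income exceeds $47,300 by $9,800, which is 7 full-or-partial $1,500 increments; reduction = 7 × $72 = $504, leaving $2,736.
Energy Efficiency Rebate: $57,100 is below the $168,100 cutoff, so the full $7,250 applies.
Total: $4,772 + $2,736 + $7,250 = $14,758.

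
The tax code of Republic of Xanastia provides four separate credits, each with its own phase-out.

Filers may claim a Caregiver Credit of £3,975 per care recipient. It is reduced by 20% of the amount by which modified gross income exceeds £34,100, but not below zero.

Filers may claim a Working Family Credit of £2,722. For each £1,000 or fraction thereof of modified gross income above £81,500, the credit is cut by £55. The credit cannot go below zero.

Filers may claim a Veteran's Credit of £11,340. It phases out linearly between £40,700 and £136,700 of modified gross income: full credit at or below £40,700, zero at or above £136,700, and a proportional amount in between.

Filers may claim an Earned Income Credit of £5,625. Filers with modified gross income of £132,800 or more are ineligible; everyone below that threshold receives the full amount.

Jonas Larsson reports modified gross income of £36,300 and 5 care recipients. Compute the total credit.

Caregiver Credit: base = 5 × £3,975 = £19,875. 20% of the £2,200 excess over £34,100 is £440; credit = £19,875 − £440 = £19,435.
Working Family Credit: £36,300 is at or below the £81,500 threshold, so the full £2,722 applies.
Veteran's Credit: £36,300 is at or below the £40,700 threshold, so the full £11,340 applies.
Earned Income Credit: £36,300 is below the £132,800 cutoff, so the full £5,625 applies.
Total: £19,435 + £2,722 + £11,340 + £5,625 = £39,122.

£39,122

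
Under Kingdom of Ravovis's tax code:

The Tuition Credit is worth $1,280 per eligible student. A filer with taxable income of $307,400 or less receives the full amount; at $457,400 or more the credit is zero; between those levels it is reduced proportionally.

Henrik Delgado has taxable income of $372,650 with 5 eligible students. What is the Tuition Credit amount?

Tuition Credit: base = 5 × $1,280 = $6,400. $372,650 is $65,250 into a $150,000 phase-out range, leaving 84,750/150,000 of the credit: $6,400 × 84,750/150,000 = $3,616.

$3,616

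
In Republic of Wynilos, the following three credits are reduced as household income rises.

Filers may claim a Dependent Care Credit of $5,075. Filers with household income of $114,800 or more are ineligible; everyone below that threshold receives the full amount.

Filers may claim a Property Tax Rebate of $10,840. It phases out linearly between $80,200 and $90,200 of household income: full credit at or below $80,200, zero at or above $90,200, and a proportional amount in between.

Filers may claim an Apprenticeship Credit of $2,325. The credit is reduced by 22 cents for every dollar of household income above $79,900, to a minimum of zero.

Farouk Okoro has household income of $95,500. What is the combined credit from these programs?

$5,075

Dependent Care Credit: $95,500 is below the $114,800 cutoff, so the full $5,075 applies.
Property Tax Rebate: $95,500 is at or above $90,200, so the credit is $0.
Apprenticeship Credit: 22% of the $15,600 excess over $79,900 is $3,432 ≥ base, so the credit is $0.
Total: $5,075 + $0 + $0 = $5,075.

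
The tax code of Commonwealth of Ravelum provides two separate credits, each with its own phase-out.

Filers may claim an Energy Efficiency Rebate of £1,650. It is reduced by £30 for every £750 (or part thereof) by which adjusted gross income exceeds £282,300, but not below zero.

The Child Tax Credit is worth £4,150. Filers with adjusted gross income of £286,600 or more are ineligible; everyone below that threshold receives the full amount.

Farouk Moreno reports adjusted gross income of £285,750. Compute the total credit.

Energy Efficiency Rebate: income exceeds £282,300 by £3,450, which is 5 full-or-partial £750 increments; reduction = 5 × £30 = £150, leaving £1,500.
Child Tax Credit: £285,750 is below the £286,600 cutoff, so the full £4,150 applies.
Total: £1,500 + £4,150 = £5,650.

£5,650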